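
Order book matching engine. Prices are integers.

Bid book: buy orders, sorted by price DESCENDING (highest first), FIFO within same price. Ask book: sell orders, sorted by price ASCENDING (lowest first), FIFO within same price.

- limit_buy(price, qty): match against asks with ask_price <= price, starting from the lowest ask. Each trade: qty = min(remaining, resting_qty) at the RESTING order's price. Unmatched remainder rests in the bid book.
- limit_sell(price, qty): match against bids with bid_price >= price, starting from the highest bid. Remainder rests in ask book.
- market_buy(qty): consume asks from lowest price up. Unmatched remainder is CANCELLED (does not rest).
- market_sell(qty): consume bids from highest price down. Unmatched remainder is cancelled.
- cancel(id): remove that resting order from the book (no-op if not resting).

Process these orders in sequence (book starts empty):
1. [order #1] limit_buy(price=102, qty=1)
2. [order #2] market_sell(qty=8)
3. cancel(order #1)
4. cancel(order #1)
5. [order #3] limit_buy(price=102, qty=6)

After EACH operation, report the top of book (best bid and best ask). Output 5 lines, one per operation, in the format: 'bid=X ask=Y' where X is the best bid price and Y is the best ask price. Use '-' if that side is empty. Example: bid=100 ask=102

Answer: bid=102 ask=-
bid=- ask=-
bid=- ask=-
bid=- ask=-
bid=102 ask=-

Derivation:
After op 1 [order #1] limit_buy(price=102, qty=1): fills=none; bids=[#1:1@102] asks=[-]
After op 2 [order #2] market_sell(qty=8): fills=#1x#2:1@102; bids=[-] asks=[-]
After op 3 cancel(order #1): fills=none; bids=[-] asks=[-]
After op 4 cancel(order #1): fills=none; bids=[-] asks=[-]
After op 5 [order #3] limit_buy(price=102, qty=6): fills=none; bids=[#3:6@102] asks=[-]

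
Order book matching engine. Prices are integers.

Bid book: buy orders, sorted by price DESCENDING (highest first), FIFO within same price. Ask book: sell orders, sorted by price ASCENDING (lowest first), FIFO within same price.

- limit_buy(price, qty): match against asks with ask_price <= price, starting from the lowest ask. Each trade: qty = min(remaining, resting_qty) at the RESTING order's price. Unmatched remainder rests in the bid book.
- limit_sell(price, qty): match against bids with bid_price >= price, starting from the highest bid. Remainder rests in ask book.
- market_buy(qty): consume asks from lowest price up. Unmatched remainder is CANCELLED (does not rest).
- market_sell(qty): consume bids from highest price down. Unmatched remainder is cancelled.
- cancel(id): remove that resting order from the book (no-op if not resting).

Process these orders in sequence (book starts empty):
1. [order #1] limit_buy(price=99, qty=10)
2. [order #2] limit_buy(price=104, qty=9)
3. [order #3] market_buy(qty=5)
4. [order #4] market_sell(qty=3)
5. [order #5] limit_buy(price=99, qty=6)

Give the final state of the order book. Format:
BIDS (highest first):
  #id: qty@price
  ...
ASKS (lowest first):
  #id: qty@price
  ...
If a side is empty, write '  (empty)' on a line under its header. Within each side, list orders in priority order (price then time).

After op 1 [order #1] limit_buy(price=99, qty=10): fills=none; bids=[#1:10@99] asks=[-]
After op 2 [order #2] limit_buy(price=104, qty=9): fills=none; bids=[#2:9@104 #1:10@99] asks=[-]
After op 3 [order #3] market_buy(qty=5): fills=none; bids=[#2:9@104 #1:10@99] asks=[-]
After op 4 [order #4] market_sell(qty=3): fills=#2x#4:3@104; bids=[#2:6@104 #1:10@99] asks=[-]
After op 5 [order #5] limit_buy(price=99, qty=6): fills=none; bids=[#2:6@104 #1:10@99 #5:6@99] asks=[-]

Answer: BIDS (highest first):
  #2: 6@104
  #1: 10@99
  #5: 6@99
ASKS (lowest first):
  (empty)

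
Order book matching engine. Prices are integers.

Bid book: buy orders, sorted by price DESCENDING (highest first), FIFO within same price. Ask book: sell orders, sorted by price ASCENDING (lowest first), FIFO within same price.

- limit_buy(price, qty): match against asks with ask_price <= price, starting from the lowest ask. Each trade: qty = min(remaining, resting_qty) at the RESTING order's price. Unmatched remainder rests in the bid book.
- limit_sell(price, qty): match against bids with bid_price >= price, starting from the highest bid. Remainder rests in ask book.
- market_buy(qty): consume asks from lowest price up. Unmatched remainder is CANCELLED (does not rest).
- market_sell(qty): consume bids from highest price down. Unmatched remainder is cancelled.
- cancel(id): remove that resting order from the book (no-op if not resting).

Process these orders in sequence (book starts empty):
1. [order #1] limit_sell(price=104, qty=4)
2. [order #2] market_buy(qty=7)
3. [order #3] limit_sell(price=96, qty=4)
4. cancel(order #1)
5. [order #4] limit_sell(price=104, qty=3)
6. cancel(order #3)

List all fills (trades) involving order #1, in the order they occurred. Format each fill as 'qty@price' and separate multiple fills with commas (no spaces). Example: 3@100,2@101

Answer: 4@104

Derivation:
After op 1 [order #1] limit_sell(price=104, qty=4): fills=none; bids=[-] asks=[#1:4@104]
After op 2 [order #2] market_buy(qty=7): fills=#2x#1:4@104; bids=[-] asks=[-]
After op 3 [order #3] limit_sell(price=96, qty=4): fills=none; bids=[-] asks=[#3:4@96]
After op 4 cancel(order #1): fills=none; bids=[-] asks=[#3:4@96]
After op 5 [order #4] limit_sell(price=104, qty=3): fills=none; bids=[-] asks=[#3:4@96 #4:3@104]
After op 6 cancel(order #3): fills=none; bids=[-] asks=[#4:3@104]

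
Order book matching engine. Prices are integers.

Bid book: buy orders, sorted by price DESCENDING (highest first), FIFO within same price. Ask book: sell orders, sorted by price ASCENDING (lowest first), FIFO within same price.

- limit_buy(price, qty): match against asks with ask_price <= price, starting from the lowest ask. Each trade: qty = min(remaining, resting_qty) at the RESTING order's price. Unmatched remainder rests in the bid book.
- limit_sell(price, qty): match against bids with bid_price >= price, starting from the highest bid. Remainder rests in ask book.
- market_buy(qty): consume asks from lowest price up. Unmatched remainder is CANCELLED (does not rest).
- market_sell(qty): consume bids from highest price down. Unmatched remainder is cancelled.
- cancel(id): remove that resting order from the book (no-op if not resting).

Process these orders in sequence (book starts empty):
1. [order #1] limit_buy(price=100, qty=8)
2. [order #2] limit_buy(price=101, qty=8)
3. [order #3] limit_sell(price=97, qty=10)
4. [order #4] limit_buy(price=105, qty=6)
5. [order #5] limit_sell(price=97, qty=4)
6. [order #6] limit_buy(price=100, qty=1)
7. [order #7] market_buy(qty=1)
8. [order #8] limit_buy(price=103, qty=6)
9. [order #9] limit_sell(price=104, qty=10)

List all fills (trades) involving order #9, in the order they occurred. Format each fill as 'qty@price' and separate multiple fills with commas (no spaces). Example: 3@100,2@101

Answer: 2@105

Derivation:
After op 1 [order #1] limit_buy(price=100, qty=8): fills=none; bids=[#1:8@100] asks=[-]
After op 2 [order #2] limit_buy(price=101, qty=8): fills=none; bids=[#2:8@101 #1:8@100] asks=[-]
After op 3 [order #3] limit_sell(price=97, qty=10): fills=#2x#3:8@101 #1x#3:2@100; bids=[#1:6@100] asks=[-]
After op 4 [order #4] limit_buy(price=105, qty=6): fills=none; bids=[#4:6@105 #1:6@100] asks=[-]
After op 5 [order #5] limit_sell(price=97, qty=4): fills=#4x#5:4@105; bids=[#4:2@105 #1:6@100] asks=[-]
After op 6 [order #6] limit_buy(price=100, qty=1): fills=none; bids=[#4:2@105 #1:6@100 #6:1@100] asks=[-]
After op 7 [order #7] market_buy(qty=1): fills=none; bids=[#4:2@105 #1:6@100 #6:1@100] asks=[-]
After op 8 [order #8] limit_buy(price=103, qty=6): fills=none; bids=[#4:2@105 #8:6@103 #1:6@100 #6:1@100] asks=[-]
After op 9 [order #9] limit_sell(price=104, qty=10): fills=#4x#9:2@105; bids=[#8:6@103 #1:6@100 #6:1@100] asks=[#9:8@104]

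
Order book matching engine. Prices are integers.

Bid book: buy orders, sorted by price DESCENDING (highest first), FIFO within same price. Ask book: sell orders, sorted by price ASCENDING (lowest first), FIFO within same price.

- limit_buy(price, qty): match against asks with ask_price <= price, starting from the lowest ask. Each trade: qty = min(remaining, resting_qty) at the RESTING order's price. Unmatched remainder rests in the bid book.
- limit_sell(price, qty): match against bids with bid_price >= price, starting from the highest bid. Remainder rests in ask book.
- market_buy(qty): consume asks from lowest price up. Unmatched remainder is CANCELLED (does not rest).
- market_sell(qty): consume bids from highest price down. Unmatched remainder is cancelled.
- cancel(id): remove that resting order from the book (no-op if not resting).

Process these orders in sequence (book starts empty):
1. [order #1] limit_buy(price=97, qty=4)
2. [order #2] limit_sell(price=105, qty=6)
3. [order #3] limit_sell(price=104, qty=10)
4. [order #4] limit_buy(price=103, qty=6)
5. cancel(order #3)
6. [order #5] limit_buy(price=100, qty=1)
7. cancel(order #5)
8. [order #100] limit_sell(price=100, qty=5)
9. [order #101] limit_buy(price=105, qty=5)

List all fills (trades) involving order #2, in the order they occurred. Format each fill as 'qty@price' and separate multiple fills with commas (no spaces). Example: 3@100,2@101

Answer: 5@105

Derivation:
After op 1 [order #1] limit_buy(price=97, qty=4): fills=none; bids=[#1:4@97] asks=[-]
After op 2 [order #2] limit_sell(price=105, qty=6): fills=none; bids=[#1:4@97] asks=[#2:6@105]
After op 3 [order #3] limit_sell(price=104, qty=10): fills=none; bids=[#1:4@97] asks=[#3:10@104 #2:6@105]
After op 4 [order #4] limit_buy(price=103, qty=6): fills=none; bids=[#4:6@103 #1:4@97] asks=[#3:10@104 #2:6@105]
After op 5 cancel(order #3): fills=none; bids=[#4:6@103 #1:4@97] asks=[#2:6@105]
After op 6 [order #5] limit_buy(price=100, qty=1): fills=none; bids=[#4:6@103 #5:1@100 #1:4@97] asks=[#2:6@105]
After op 7 cancel(order #5): fills=none; bids=[#4:6@103 #1:4@97] asks=[#2:6@105]
After op 8 [order #100] limit_sell(price=100, qty=5): fills=#4x#100:5@103; bids=[#4:1@103 #1:4@97] asks=[#2:6@105]
After op 9 [order #101] limit_buy(price=105, qty=5): fills=#101x#2:5@105; bids=[#4:1@103 #1:4@97] asks=[#2:1@105]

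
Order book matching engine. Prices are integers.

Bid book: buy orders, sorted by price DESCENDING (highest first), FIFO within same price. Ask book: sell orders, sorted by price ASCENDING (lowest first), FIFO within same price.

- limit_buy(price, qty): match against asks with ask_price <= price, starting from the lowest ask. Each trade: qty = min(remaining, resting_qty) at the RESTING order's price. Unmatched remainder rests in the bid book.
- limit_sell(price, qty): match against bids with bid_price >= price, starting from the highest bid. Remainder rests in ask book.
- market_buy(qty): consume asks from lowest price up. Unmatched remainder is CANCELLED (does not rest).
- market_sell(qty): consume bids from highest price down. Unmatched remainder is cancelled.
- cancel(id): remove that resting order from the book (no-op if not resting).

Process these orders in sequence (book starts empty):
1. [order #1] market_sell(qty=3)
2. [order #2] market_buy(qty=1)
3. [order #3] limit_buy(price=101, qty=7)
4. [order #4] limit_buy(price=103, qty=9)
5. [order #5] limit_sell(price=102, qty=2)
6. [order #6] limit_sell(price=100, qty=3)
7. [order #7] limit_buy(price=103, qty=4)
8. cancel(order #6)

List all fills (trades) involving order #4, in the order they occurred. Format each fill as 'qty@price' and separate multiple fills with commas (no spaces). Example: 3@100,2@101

After op 1 [order #1] market_sell(qty=3): fills=none; bids=[-] asks=[-]
After op 2 [order #2] market_buy(qty=1): fills=none; bids=[-] asks=[-]
After op 3 [order #3] limit_buy(price=101, qty=7): fills=none; bids=[#3:7@101] asks=[-]
After op 4 [order #4] limit_buy(price=103, qty=9): fills=none; bids=[#4:9@103 #3:7@101] asks=[-]
After op 5 [order #5] limit_sell(price=102, qty=2): fills=#4x#5:2@103; bids=[#4:7@103 #3:7@101] asks=[-]
After op 6 [order #6] limit_sell(price=100, qty=3): fills=#4x#6:3@103; bids=[#4:4@103 #3:7@101] asks=[-]
After op 7 [order #7] limit_buy(price=103, qty=4): fills=none; bids=[#4:4@103 #7:4@103 #3:7@101] asks=[-]
After op 8 cancel(order #6): fills=none; bids=[#4:4@103 #7:4@103 #3:7@101] asks=[-]

Answer: 2@103,3@103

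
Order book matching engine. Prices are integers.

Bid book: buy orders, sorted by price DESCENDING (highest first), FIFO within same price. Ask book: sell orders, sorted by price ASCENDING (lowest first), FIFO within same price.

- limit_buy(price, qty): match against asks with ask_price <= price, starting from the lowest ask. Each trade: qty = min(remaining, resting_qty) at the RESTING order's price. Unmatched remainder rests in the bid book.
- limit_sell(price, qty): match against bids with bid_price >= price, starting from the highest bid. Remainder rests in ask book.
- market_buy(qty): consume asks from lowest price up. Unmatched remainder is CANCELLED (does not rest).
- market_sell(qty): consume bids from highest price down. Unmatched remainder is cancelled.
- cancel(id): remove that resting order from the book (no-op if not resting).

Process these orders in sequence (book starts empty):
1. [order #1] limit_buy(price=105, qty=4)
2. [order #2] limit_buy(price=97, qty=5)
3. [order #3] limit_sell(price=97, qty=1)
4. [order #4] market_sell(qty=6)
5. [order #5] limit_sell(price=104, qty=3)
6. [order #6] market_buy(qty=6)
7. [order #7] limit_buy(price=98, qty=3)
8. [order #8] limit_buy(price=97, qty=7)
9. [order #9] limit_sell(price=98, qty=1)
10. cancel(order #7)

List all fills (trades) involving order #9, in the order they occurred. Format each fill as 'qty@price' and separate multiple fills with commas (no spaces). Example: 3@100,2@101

After op 1 [order #1] limit_buy(price=105, qty=4): fills=none; bids=[#1:4@105] asks=[-]
After op 2 [order #2] limit_buy(price=97, qty=5): fills=none; bids=[#1:4@105 #2:5@97] asks=[-]
After op 3 [order #3] limit_sell(price=97, qty=1): fills=#1x#3:1@105; bids=[#1:3@105 #2:5@97] asks=[-]
After op 4 [order #4] market_sell(qty=6): fills=#1x#4:3@105 #2x#4:3@97; bids=[#2:2@97] asks=[-]
After op 5 [order #5] limit_sell(price=104, qty=3): fills=none; bids=[#2:2@97] asks=[#5:3@104]
After op 6 [order #6] market_buy(qty=6): fills=#6x#5:3@104; bids=[#2:2@97] asks=[-]
After op 7 [order #7] limit_buy(price=98, qty=3): fills=none; bids=[#7:3@98 #2:2@97] asks=[-]
After op 8 [order #8] limit_buy(price=97, qty=7): fills=none; bids=[#7:3@98 #2:2@97 #8:7@97] asks=[-]
After op 9 [order #9] limit_sell(price=98, qty=1): fills=#7x#9:1@98; bids=[#7:2@98 #2:2@97 #8:7@97] asks=[-]
After op 10 cancel(order #7): fills=none; bids=[#2:2@97 #8:7@97] asks=[-]

Answer: 1@98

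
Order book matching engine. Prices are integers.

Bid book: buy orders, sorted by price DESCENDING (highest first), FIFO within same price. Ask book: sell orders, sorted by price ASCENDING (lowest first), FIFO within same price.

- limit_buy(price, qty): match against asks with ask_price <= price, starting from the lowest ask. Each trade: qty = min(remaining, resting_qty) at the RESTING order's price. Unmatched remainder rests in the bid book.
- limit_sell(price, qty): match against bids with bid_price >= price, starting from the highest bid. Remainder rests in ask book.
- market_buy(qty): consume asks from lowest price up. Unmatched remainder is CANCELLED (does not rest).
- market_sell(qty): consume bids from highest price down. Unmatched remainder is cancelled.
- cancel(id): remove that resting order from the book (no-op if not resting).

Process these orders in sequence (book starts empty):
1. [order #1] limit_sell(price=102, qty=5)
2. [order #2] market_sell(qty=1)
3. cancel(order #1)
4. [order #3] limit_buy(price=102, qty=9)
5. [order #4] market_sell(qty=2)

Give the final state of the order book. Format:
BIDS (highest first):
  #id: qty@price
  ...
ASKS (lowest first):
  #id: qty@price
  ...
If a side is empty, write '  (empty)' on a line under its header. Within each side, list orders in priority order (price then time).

Answer: BIDS (highest first):
  #3: 7@102
ASKS (lowest first):
  (empty)

Derivation:
After op 1 [order #1] limit_sell(price=102, qty=5): fills=none; bids=[-] asks=[#1:5@102]
After op 2 [order #2] market_sell(qty=1): fills=none; bids=[-] asks=[#1:5@102]
After op 3 cancel(order #1): fills=none; bids=[-] asks=[-]
After op 4 [order #3] limit_buy(price=102, qty=9): fills=none; bids=[#3:9@102] asks=[-]
After op 5 [order #4] market_sell(qty=2): fills=#3x#4:2@102; bids=[#3:7@102] asks=[-]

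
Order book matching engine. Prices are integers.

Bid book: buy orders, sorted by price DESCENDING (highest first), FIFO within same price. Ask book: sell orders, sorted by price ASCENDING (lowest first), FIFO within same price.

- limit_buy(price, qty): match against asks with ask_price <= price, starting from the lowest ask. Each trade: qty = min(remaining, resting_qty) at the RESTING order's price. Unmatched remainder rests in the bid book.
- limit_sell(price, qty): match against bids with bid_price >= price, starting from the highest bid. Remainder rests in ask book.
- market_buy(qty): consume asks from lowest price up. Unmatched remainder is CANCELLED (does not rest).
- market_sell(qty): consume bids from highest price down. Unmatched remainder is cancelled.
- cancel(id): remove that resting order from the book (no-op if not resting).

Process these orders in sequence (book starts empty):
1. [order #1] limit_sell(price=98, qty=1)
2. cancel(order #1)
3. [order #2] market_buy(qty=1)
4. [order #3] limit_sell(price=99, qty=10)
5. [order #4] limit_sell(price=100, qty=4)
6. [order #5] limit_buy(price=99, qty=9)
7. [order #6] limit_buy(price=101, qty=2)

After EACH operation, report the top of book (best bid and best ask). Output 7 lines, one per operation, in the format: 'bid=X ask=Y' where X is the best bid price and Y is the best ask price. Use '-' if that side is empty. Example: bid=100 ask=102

Answer: bid=- ask=98
bid=- ask=-
bid=- ask=-
bid=- ask=99
bid=- ask=99
bid=- ask=99
bid=- ask=100

Derivation:
After op 1 [order #1] limit_sell(price=98, qty=1): fills=none; bids=[-] asks=[#1:1@98]
After op 2 cancel(order #1): fills=none; bids=[-] asks=[-]
After op 3 [order #2] market_buy(qty=1): fills=none; bids=[-] asks=[-]
After op 4 [order #3] limit_sell(price=99, qty=10): fills=none; bids=[-] asks=[#3:10@99]
After op 5 [order #4] limit_sell(price=100, qty=4): fills=none; bids=[-] asks=[#3:10@99 #4:4@100]
After op 6 [order #5] limit_buy(price=99, qty=9): fills=#5x#3:9@99; bids=[-] asks=[#3:1@99 #4:4@100]
After op 7 [order #6] limit_buy(price=101, qty=2): fills=#6x#3:1@99 #6x#4:1@100; bids=[-] asks=[#4:3@100]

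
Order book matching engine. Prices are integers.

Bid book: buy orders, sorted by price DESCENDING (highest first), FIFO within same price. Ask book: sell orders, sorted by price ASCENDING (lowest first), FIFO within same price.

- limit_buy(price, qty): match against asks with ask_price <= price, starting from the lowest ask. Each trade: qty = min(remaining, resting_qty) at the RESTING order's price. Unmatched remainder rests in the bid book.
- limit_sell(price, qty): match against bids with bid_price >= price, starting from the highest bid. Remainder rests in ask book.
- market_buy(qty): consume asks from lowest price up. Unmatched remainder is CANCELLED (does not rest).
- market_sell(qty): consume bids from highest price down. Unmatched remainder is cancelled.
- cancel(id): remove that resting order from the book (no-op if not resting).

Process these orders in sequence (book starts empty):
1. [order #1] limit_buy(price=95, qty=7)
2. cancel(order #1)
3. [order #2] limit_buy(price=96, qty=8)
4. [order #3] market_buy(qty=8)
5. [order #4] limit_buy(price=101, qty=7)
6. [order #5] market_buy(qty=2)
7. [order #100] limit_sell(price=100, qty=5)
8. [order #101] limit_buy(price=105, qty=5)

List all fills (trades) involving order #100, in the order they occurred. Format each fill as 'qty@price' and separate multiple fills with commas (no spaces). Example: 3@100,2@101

Answer: 5@101

Derivation:
After op 1 [order #1] limit_buy(price=95, qty=7): fills=none; bids=[#1:7@95] asks=[-]
After op 2 cancel(order #1): fills=none; bids=[-] asks=[-]
After op 3 [order #2] limit_buy(price=96, qty=8): fills=none; bids=[#2:8@96] asks=[-]
After op 4 [order #3] market_buy(qty=8): fills=none; bids=[#2:8@96] asks=[-]
After op 5 [order #4] limit_buy(price=101, qty=7): fills=none; bids=[#4:7@101 #2:8@96] asks=[-]
After op 6 [order #5] market_buy(qty=2): fills=none; bids=[#4:7@101 #2:8@96] asks=[-]
After op 7 [order #100] limit_sell(price=100, qty=5): fills=#4x#100:5@101; bids=[#4:2@101 #2:8@96] asks=[-]
After op 8 [order #101] limit_buy(price=105, qty=5): fills=none; bids=[#101:5@105 #4:2@101 #2:8@96] asks=[-]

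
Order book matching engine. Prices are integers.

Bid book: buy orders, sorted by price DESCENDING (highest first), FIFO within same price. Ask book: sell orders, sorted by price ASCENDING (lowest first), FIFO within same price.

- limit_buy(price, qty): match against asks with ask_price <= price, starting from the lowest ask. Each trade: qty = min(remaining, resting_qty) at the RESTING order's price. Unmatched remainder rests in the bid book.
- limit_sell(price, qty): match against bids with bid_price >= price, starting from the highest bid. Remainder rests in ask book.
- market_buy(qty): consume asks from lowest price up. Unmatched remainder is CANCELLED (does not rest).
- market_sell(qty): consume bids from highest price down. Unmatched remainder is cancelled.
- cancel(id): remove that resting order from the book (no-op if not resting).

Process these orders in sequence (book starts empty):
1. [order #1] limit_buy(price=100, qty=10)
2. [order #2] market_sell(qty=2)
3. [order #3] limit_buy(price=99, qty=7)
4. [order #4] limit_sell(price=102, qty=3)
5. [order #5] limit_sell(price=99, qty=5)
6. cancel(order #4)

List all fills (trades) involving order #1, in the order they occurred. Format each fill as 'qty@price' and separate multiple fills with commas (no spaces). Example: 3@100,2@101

Answer: 2@100,5@100

Derivation:
After op 1 [order #1] limit_buy(price=100, qty=10): fills=none; bids=[#1:10@100] asks=[-]
After op 2 [order #2] market_sell(qty=2): fills=#1x#2:2@100; bids=[#1:8@100] asks=[-]
After op 3 [order #3] limit_buy(price=99, qty=7): fills=none; bids=[#1:8@100 #3:7@99] asks=[-]
After op 4 [order #4] limit_sell(price=102, qty=3): fills=none; bids=[#1:8@100 #3:7@99] asks=[#4:3@102]
After op 5 [order #5] limit_sell(price=99, qty=5): fills=#1x#5:5@100; bids=[#1:3@100 #3:7@99] asks=[#4:3@102]
After op 6 cancel(order #4): fills=none; bids=[#1:3@100 #3:7@99] asks=[-]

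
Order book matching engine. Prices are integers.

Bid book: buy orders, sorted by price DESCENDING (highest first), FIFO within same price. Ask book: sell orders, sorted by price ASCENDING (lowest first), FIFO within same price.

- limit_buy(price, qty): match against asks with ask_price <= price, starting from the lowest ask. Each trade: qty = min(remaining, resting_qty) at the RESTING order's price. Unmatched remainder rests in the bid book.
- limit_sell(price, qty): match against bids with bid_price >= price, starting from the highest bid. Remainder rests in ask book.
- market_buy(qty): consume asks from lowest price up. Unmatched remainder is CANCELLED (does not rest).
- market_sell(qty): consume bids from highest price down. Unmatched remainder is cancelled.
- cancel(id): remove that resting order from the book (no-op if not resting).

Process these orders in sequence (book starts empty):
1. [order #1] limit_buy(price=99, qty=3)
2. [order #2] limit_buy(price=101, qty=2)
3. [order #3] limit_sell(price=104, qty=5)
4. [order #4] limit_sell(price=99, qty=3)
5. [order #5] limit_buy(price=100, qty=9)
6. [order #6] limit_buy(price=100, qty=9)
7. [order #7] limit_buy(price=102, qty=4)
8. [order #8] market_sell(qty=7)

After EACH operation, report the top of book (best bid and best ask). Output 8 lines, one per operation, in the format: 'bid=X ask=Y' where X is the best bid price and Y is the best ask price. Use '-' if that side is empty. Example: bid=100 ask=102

Answer: bid=99 ask=-
bid=101 ask=-
bid=101 ask=104
bid=99 ask=104
bid=100 ask=104
bid=100 ask=104
bid=102 ask=104
bid=100 ask=104

Derivation:
After op 1 [order #1] limit_buy(price=99, qty=3): fills=none; bids=[#1:3@99] asks=[-]
After op 2 [order #2] limit_buy(price=101, qty=2): fills=none; bids=[#2:2@101 #1:3@99] asks=[-]
After op 3 [order #3] limit_sell(price=104, qty=5): fills=none; bids=[#2:2@101 #1:3@99] asks=[#3:5@104]
After op 4 [order #4] limit_sell(price=99, qty=3): fills=#2x#4:2@101 #1x#4:1@99; bids=[#1:2@99] asks=[#3:5@104]
After op 5 [order #5] limit_buy(price=100, qty=9): fills=none; bids=[#5:9@100 #1:2@99] asks=[#3:5@104]
After op 6 [order #6] limit_buy(price=100, qty=9): fills=none; bids=[#5:9@100 #6:9@100 #1:2@99] asks=[#3:5@104]
After op 7 [order #7] limit_buy(price=102, qty=4): fills=none; bids=[#7:4@102 #5:9@100 #6:9@100 #1:2@99] asks=[#3:5@104]
After op 8 [order #8] market_sell(qty=7): fills=#7x#8:4@102 #5x#8:3@100; bids=[#5:6@100 #6:9@100 #1:2@99] asks=[#3:5@104]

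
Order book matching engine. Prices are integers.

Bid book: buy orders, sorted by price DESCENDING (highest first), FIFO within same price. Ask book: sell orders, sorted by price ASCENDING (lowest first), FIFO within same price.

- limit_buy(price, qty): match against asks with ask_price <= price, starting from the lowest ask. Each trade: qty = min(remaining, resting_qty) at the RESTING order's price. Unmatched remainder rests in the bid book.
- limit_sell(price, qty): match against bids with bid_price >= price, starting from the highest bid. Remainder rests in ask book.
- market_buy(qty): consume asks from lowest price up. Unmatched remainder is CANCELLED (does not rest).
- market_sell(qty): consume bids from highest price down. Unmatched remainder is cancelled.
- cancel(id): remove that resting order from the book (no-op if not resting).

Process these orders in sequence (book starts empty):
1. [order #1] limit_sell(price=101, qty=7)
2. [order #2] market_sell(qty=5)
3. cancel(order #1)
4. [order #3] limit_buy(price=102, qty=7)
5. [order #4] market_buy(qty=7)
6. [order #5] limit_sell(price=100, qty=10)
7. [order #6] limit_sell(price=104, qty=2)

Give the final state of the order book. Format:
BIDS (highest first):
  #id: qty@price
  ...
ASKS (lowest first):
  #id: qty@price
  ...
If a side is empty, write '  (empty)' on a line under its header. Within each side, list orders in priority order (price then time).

Answer: BIDS (highest first):
  (empty)
ASKS (lowest first):
  #5: 3@100
  #6: 2@104

Derivation:
After op 1 [order #1] limit_sell(price=101, qty=7): fills=none; bids=[-] asks=[#1:7@101]
After op 2 [order #2] market_sell(qty=5): fills=none; bids=[-] asks=[#1:7@101]
After op 3 cancel(order #1): fills=none; bids=[-] asks=[-]
After op 4 [order #3] limit_buy(price=102, qty=7): fills=none; bids=[#3:7@102] asks=[-]
After op 5 [order #4] market_buy(qty=7): fills=none; bids=[#3:7@102] asks=[-]
After op 6 [order #5] limit_sell(price=100, qty=10): fills=#3x#5:7@102; bids=[-] asks=[#5:3@100]
After op 7 [order #6] limit_sell(price=104, qty=2): fills=none; bids=[-] asks=[#5:3@100 #6:2@104]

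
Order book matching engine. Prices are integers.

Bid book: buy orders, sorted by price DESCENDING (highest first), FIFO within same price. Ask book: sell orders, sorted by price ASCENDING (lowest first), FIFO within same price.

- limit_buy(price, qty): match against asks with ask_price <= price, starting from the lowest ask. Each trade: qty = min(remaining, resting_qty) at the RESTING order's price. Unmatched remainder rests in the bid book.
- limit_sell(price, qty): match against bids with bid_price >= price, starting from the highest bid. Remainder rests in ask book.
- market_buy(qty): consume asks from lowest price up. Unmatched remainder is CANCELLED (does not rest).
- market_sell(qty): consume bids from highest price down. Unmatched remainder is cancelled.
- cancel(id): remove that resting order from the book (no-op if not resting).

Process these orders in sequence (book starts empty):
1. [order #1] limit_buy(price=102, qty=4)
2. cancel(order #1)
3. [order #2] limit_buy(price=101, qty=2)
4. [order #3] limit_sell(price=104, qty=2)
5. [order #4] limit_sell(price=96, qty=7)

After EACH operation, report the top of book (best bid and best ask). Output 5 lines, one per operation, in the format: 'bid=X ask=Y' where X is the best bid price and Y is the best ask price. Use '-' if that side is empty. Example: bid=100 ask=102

After op 1 [order #1] limit_buy(price=102, qty=4): fills=none; bids=[#1:4@102] asks=[-]
After op 2 cancel(order #1): fills=none; bids=[-] asks=[-]
After op 3 [order #2] limit_buy(price=101, qty=2): fills=none; bids=[#2:2@101] asks=[-]
After op 4 [order #3] limit_sell(price=104, qty=2): fills=none; bids=[#2:2@101] asks=[#3:2@104]
After op 5 [order #4] limit_sell(price=96, qty=7): fills=#2x#4:2@101; bids=[-] asks=[#4:5@96 #3:2@104]

Answer: bid=102 ask=-
bid=- ask=-
bid=101 ask=-
bid=101 ask=104
bid=- ask=96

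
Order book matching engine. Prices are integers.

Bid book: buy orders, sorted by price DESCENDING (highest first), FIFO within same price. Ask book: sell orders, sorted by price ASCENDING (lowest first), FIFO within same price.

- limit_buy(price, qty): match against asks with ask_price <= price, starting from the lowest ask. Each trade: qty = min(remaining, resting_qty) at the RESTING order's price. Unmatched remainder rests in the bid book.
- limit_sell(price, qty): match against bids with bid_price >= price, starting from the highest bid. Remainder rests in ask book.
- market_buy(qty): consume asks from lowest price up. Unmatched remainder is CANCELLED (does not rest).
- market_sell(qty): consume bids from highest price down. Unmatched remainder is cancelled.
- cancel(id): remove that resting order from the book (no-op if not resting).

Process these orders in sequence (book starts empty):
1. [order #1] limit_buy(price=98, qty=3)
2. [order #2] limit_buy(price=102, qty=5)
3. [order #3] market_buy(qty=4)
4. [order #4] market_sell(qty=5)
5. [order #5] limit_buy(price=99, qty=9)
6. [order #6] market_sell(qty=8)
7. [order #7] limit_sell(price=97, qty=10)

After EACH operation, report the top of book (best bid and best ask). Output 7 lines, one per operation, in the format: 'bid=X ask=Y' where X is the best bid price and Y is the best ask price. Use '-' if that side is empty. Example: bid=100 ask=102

After op 1 [order #1] limit_buy(price=98, qty=3): fills=none; bids=[#1:3@98] asks=[-]
After op 2 [order #2] limit_buy(price=102, qty=5): fills=none; bids=[#2:5@102 #1:3@98] asks=[-]
After op 3 [order #3] market_buy(qty=4): fills=none; bids=[#2:5@102 #1:3@98] asks=[-]
After op 4 [order #4] market_sell(qty=5): fills=#2x#4:5@102; bids=[#1:3@98] asks=[-]
After op 5 [order #5] limit_buy(price=99, qty=9): fills=none; bids=[#5:9@99 #1:3@98] asks=[-]
After op 6 [order #6] market_sell(qty=8): fills=#5x#6:8@99; bids=[#5:1@99 #1:3@98] asks=[-]
After op 7 [order #7] limit_sell(price=97, qty=10): fills=#5x#7:1@99 #1x#7:3@98; bids=[-] asks=[#7:6@97]

Answer: bid=98 ask=-
bid=102 ask=-
bid=102 ask=-
bid=98 ask=-
bid=99 ask=-
bid=99 ask=-
bid=- ask=97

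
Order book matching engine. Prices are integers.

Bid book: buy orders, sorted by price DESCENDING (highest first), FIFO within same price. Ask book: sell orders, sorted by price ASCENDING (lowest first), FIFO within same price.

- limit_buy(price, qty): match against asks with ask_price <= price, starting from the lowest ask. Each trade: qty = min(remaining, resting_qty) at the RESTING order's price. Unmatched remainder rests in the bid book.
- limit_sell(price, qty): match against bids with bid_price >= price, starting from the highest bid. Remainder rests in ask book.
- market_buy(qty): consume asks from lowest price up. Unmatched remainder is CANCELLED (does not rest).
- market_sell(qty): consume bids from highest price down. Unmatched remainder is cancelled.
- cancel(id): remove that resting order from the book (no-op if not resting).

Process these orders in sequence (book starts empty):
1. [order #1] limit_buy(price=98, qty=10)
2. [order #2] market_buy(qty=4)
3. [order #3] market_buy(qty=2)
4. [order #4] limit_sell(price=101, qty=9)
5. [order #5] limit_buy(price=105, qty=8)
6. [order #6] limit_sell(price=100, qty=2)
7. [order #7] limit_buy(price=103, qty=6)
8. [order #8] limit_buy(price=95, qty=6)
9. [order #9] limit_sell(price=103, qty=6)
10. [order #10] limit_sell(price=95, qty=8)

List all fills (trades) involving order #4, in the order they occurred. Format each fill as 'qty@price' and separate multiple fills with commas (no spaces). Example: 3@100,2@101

After op 1 [order #1] limit_buy(price=98, qty=10): fills=none; bids=[#1:10@98] asks=[-]
After op 2 [order #2] market_buy(qty=4): fills=none; bids=[#1:10@98] asks=[-]
After op 3 [order #3] market_buy(qty=2): fills=none; bids=[#1:10@98] asks=[-]
After op 4 [order #4] limit_sell(price=101, qty=9): fills=none; bids=[#1:10@98] asks=[#4:9@101]
After op 5 [order #5] limit_buy(price=105, qty=8): fills=#5x#4:8@101; bids=[#1:10@98] asks=[#4:1@101]
After op 6 [order #6] limit_sell(price=100, qty=2): fills=none; bids=[#1:10@98] asks=[#6:2@100 #4:1@101]
After op 7 [order #7] limit_buy(price=103, qty=6): fills=#7x#6:2@100 #7x#4:1@101; bids=[#7:3@103 #1:10@98] asks=[-]
After op 8 [order #8] limit_buy(price=95, qty=6): fills=none; bids=[#7:3@103 #1:10@98 #8:6@95] asks=[-]
After op 9 [order #9] limit_sell(price=103, qty=6): fills=#7x#9:3@103; bids=[#1:10@98 #8:6@95] asks=[#9:3@103]
After op 10 [order #10] limit_sell(price=95, qty=8): fills=#1x#10:8@98; bids=[#1:2@98 #8:6@95] asks=[#9:3@103]

Answer: 8@101,1@101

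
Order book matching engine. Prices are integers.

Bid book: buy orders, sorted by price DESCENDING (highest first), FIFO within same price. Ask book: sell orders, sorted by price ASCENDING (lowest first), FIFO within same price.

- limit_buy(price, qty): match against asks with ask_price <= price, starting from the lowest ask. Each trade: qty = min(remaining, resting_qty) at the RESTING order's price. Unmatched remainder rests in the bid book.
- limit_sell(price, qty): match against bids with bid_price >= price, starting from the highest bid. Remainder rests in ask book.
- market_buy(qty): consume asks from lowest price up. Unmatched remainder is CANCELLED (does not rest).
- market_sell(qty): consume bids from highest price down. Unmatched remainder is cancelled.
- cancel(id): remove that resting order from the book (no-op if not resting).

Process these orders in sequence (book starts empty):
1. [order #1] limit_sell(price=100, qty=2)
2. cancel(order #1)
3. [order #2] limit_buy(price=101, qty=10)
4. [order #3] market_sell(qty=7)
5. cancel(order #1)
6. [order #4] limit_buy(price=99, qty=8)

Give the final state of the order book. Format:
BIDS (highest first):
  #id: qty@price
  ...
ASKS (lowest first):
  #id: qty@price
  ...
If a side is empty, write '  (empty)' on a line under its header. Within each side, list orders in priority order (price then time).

After op 1 [order #1] limit_sell(price=100, qty=2): fills=none; bids=[-] asks=[#1:2@100]
After op 2 cancel(order #1): fills=none; bids=[-] asks=[-]
After op 3 [order #2] limit_buy(price=101, qty=10): fills=none; bids=[#2:10@101] asks=[-]
After op 4 [order #3] market_sell(qty=7): fills=#2x#3:7@101; bids=[#2:3@101] asks=[-]
After op 5 cancel(order #1): fills=none; bids=[#2:3@101] asks=[-]
After op 6 [order #4] limit_buy(price=99, qty=8): fills=none; bids=[#2:3@101 #4:8@99] asks=[-]

Answer: BIDS (highest first):
  #2: 3@101
  #4: 8@99
ASKS (lowest first):
  (empty)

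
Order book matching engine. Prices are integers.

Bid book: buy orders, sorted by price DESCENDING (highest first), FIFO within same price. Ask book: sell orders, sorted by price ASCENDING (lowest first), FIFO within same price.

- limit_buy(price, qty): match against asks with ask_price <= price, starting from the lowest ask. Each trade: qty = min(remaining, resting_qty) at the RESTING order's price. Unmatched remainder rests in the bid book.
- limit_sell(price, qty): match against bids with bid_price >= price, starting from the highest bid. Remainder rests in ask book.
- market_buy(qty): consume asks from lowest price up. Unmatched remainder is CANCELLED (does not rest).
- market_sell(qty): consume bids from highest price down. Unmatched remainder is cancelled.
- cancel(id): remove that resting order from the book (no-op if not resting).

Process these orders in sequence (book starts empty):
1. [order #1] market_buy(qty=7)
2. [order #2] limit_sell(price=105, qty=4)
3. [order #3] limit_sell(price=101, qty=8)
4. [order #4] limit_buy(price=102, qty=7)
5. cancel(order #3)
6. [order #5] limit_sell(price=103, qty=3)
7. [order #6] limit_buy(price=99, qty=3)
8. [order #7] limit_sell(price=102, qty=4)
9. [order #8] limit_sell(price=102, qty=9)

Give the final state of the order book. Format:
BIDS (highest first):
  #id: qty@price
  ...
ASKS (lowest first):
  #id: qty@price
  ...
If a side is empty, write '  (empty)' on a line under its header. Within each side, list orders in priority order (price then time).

After op 1 [order #1] market_buy(qty=7): fills=none; bids=[-] asks=[-]
After op 2 [order #2] limit_sell(price=105, qty=4): fills=none; bids=[-] asks=[#2:4@105]
After op 3 [order #3] limit_sell(price=101, qty=8): fills=none; bids=[-] asks=[#3:8@101 #2:4@105]
After op 4 [order #4] limit_buy(price=102, qty=7): fills=#4x#3:7@101; bids=[-] asks=[#3:1@101 #2:4@105]
After op 5 cancel(order #3): fills=none; bids=[-] asks=[#2:4@105]
After op 6 [order #5] limit_sell(price=103, qty=3): fills=none; bids=[-] asks=[#5:3@103 #2:4@105]
After op 7 [order #6] limit_buy(price=99, qty=3): fills=none; bids=[#6:3@99] asks=[#5:3@103 #2:4@105]
After op 8 [order #7] limit_sell(price=102, qty=4): fills=none; bids=[#6:3@99] asks=[#7:4@102 #5:3@103 #2:4@105]
After op 9 [order #8] limit_sell(price=102, qty=9): fills=none; bids=[#6:3@99] asks=[#7:4@102 #8:9@102 #5:3@103 #2:4@105]

Answer: BIDS (highest first):
  #6: 3@99
ASKS (lowest first):
  #7: 4@102
  #8: 9@102
  #5: 3@103
  #2: 4@105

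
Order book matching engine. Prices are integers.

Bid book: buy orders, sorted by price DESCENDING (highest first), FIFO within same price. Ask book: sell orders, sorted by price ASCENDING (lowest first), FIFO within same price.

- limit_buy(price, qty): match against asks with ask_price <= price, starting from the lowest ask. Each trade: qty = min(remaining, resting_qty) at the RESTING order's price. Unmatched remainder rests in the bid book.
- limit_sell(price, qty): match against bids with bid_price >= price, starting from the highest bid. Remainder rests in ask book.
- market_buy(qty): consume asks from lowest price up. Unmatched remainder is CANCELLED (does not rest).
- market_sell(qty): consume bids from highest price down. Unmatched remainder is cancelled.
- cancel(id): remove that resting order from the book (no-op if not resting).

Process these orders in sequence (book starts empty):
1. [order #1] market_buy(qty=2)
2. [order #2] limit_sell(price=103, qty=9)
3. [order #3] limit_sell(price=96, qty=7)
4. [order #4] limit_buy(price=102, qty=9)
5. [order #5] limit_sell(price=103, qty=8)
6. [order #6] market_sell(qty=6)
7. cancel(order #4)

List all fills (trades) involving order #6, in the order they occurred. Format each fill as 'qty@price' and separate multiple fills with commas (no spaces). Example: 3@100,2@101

After op 1 [order #1] market_buy(qty=2): fills=none; bids=[-] asks=[-]
After op 2 [order #2] limit_sell(price=103, qty=9): fills=none; bids=[-] asks=[#2:9@103]
After op 3 [order #3] limit_sell(price=96, qty=7): fills=none; bids=[-] asks=[#3:7@96 #2:9@103]
After op 4 [order #4] limit_buy(price=102, qty=9): fills=#4x#3:7@96; bids=[#4:2@102] asks=[#2:9@103]
After op 5 [order #5] limit_sell(price=103, qty=8): fills=none; bids=[#4:2@102] asks=[#2:9@103 #5:8@103]
After op 6 [order #6] market_sell(qty=6): fills=#4x#6:2@102; bids=[-] asks=[#2:9@103 #5:8@103]
After op 7 cancel(order #4): fills=none; bids=[-] asks=[#2:9@103 #5:8@103]

Answer: 2@102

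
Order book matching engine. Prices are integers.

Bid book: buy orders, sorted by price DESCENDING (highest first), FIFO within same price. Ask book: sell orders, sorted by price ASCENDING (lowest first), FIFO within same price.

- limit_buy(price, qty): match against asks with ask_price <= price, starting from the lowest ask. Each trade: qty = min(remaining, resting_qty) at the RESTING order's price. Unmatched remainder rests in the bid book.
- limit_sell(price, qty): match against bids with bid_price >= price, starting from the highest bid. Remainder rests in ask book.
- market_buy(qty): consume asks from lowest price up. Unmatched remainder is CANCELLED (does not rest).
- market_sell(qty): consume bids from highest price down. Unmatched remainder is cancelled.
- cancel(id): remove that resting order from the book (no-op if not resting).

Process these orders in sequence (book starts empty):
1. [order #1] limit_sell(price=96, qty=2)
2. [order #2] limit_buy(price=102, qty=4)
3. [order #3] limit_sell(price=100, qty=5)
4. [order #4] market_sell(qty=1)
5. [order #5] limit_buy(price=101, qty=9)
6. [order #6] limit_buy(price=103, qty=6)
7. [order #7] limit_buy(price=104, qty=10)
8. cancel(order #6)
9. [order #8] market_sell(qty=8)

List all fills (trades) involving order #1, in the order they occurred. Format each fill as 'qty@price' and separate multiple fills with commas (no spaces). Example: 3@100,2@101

After op 1 [order #1] limit_sell(price=96, qty=2): fills=none; bids=[-] asks=[#1:2@96]
After op 2 [order #2] limit_buy(price=102, qty=4): fills=#2x#1:2@96; bids=[#2:2@102] asks=[-]
After op 3 [order #3] limit_sell(price=100, qty=5): fills=#2x#3:2@102; bids=[-] asks=[#3:3@100]
After op 4 [order #4] market_sell(qty=1): fills=none; bids=[-] asks=[#3:3@100]
After op 5 [order #5] limit_buy(price=101, qty=9): fills=#5x#3:3@100; bids=[#5:6@101] asks=[-]
After op 6 [order #6] limit_buy(price=103, qty=6): fills=none; bids=[#6:6@103 #5:6@101] asks=[-]
After op 7 [order #7] limit_buy(price=104, qty=10): fills=none; bids=[#7:10@104 #6:6@103 #5:6@101] asks=[-]
After op 8 cancel(order #6): fills=none; bids=[#7:10@104 #5:6@101] asks=[-]
After op 9 [order #8] market_sell(qty=8): fills=#7x#8:8@104; bids=[#7:2@104 #5:6@101] asks=[-]

Answer: 2@96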